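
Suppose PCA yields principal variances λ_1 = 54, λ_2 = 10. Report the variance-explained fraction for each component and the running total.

Step 1 — total variance = trace(Sigma) = Σ λ_i = 54 + 10 = 64.

Step 2 — fraction explained by component i = λ_i / Σ λ:
  PC1: 54/64 = 0.8438
  PC2: 10/64 = 0.1562

Step 3 — cumulative fraction after k components = (λ_1 + ... + λ_k) / Σ λ:
  k = 1: 54/64 = 0.8438
  k = 2: (54 + 10)/64 = 64/64 = 1

Summary (fraction, with percent):

explained: PC1 0.8438 (84.38%), PC2 0.1562 (15.62%);  cumulative: 0.8438, 1


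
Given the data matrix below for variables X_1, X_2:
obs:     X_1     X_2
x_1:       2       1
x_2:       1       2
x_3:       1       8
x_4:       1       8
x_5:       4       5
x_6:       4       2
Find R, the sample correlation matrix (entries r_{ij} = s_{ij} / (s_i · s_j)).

Step 1 — column means:
  mean(X_1) = (2 + 1 + 1 + 1 + 4 + 4) / 6 = 13/6 = 2.1667
  mean(X_2) = (1 + 2 + 8 + 8 + 5 + 2) / 6 = 26/6 = 4.3333

Step 2 — sample variances and covariances s[i,j] = (1/(n-1)) · Σ_k (x_{k,i} - mean_i) · (x_{k,j} - mean_j), with n-1 = 5:
  s[X_1,X_1] = ((-0.1667)·(-0.1667) + (-1.1667)·(-1.1667) + (-1.1667)·(-1.1667) + (-1.1667)·(-1.1667) + (1.8333)·(1.8333) + (1.8333)·(1.8333)) / 5 = 10.8333/5 = 2.1667
  s[X_1,X_2] = ((-0.1667)·(-3.3333) + (-1.1667)·(-2.3333) + (-1.1667)·(3.6667) + (-1.1667)·(3.6667) + (1.8333)·(0.6667) + (1.8333)·(-2.3333)) / 5 = -8.3333/5 = -1.6667
  s[X_2,X_2] = ((-3.3333)·(-3.3333) + (-2.3333)·(-2.3333) + (3.6667)·(3.6667) + (3.6667)·(3.6667) + (0.6667)·(0.6667) + (-2.3333)·(-2.3333)) / 5 = 49.3333/5 = 9.8667
  Sample standard deviations s_i = √(s[i,i]):
  s(X_1) = √(2.1667) = 1.472
  s(X_2) = √(9.8667) = 3.1411

Step 3 — r_{ij} = s_{ij} / (s_i · s_j):
  r[X_1,X_1] = 1 (diagonal).
  r[X_1,X_2] = -1.6667 / (1.472 · 3.1411) = -1.6667 / 4.6236 = -0.3605
  r[X_2,X_2] = 1 (diagonal).

R is symmetric with unit diagonal. Assembling:

R = [[1, -0.3605],
 [-0.3605, 1]]


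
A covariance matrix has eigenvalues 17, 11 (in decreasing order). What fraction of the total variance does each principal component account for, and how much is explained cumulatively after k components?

Step 1 — total variance = trace(Sigma) = Σ λ_i = 17 + 11 = 28.

Step 2 — fraction explained by component i = λ_i / Σ λ:
  PC1: 17/28 = 0.6071
  PC2: 11/28 = 0.3929

Step 3 — cumulative fraction after k components = (λ_1 + ... + λ_k) / Σ λ:
  k = 1: 17/28 = 0.6071
  k = 2: (17 + 11)/28 = 28/28 = 1

Summary (fraction, with percent):

explained: PC1 0.6071 (60.71%), PC2 0.3929 (39.29%);  cumulative: 0.6071, 1


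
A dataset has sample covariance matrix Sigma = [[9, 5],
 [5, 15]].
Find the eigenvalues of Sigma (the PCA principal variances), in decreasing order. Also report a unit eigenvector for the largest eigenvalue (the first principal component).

Step 1 — characteristic polynomial of 2×2 Sigma:
  det(Sigma - λI) = λ² - trace · λ + det = 0.
  trace = 9 + 15 = 24, det = 9·15 - (5)² = 110.
Step 2 — discriminant:
  Δ = trace² - 4·det = 576 - 440 = 136.
Step 3 — eigenvalues:
  λ = (trace ± √Δ)/2 = (24 ± 11.6619)/2,
  λ_1 = 17.831,  λ_2 = 6.169.

Step 4 — unit eigenvector for λ_1: solve (Sigma - λ_1 I)v = 0. First row:
  (9 - 17.831)·v_x + (5)·v_y = 0, i.e. (-8.831)·v_x + (5)·v_y = 0,
  so v ∝ (b, λ_1 - a) = (5, 8.831) = u.
  ||u|| = √((5)² + (8.831)²) = √(102.9857) ≈ 10.1482,
  v_1 = u/||u|| ≈ (0.4927, 0.8702) (||v_1|| = 1).

λ_1 = 17.831,  λ_2 = 6.169;  v_1 ≈ (0.4927, 0.8702)


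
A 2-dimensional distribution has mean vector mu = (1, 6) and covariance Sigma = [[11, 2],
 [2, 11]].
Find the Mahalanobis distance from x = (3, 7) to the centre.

Step 1 — centre the observation: (x - mu) = (2, 1).

Step 2 — invert Sigma. det(Sigma) = 11·11 - (2)² = 117.
  Sigma^{-1} = (1/det) · [[d, -b], [-b, a]] = [[0.094, -0.0171],
 [-0.0171, 0.094]].

Step 3 — form the quadratic (x - mu)^T · Sigma^{-1} · (x - mu):
  Sigma^{-1} · (x - mu) = (0.1709, 0.0598).
  (x - mu)^T · [Sigma^{-1} · (x - mu)] = (2)·(0.1709) + (1)·(0.0598) = 0.4017.

Step 4 — take square root: d = √(0.4017) ≈ 0.6338.

d(x, mu) = √(0.4017) ≈ 0.6338


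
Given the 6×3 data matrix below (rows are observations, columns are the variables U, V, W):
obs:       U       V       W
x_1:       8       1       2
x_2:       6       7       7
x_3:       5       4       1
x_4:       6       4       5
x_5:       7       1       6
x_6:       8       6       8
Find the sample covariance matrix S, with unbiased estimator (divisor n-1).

Step 1 — column means:
  mean(U) = (8 + 6 + 5 + 6 + 7 + 8) / 6 = 40/6 = 6.6667
  mean(V) = (1 + 7 + 4 + 4 + 1 + 6) / 6 = 23/6 = 3.8333
  mean(W) = (2 + 7 + 1 + 5 + 6 + 8) / 6 = 29/6 = 4.8333

Step 2 — sample covariance S[i,j] = (1/(n-1)) · Σ_k (x_{k,i} - mean_i) · (x_{k,j} - mean_j), with n-1 = 5.
  S[U,U] = ((1.3333)·(1.3333) + (-0.6667)·(-0.6667) + (-1.6667)·(-1.6667) + (-0.6667)·(-0.6667) + (0.3333)·(0.3333) + (1.3333)·(1.3333)) / 5 = 7.3333/5 = 1.4667
  S[U,V] = ((1.3333)·(-2.8333) + (-0.6667)·(3.1667) + (-1.6667)·(0.1667) + (-0.6667)·(0.1667) + (0.3333)·(-2.8333) + (1.3333)·(2.1667)) / 5 = -4.3333/5 = -0.8667
  S[U,W] = ((1.3333)·(-2.8333) + (-0.6667)·(2.1667) + (-1.6667)·(-3.8333) + (-0.6667)·(0.1667) + (0.3333)·(1.1667) + (1.3333)·(3.1667)) / 5 = 5.6667/5 = 1.1333
  S[V,V] = ((-2.8333)·(-2.8333) + (3.1667)·(3.1667) + (0.1667)·(0.1667) + (0.1667)·(0.1667) + (-2.8333)·(-2.8333) + (2.1667)·(2.1667)) / 5 = 30.8333/5 = 6.1667
  S[V,W] = ((-2.8333)·(-2.8333) + (3.1667)·(2.1667) + (0.1667)·(-3.8333) + (0.1667)·(0.1667) + (-2.8333)·(1.1667) + (2.1667)·(3.1667)) / 5 = 17.8333/5 = 3.5667
  S[W,W] = ((-2.8333)·(-2.8333) + (2.1667)·(2.1667) + (-3.8333)·(-3.8333) + (0.1667)·(0.1667) + (1.1667)·(1.1667) + (3.1667)·(3.1667)) / 5 = 38.8333/5 = 7.7667

S is symmetric (S[j,i] = S[i,j]). Assembling:

S = [[1.4667, -0.8667, 1.1333],
 [-0.8667, 6.1667, 3.5667],
 [1.1333, 3.5667, 7.7667]]


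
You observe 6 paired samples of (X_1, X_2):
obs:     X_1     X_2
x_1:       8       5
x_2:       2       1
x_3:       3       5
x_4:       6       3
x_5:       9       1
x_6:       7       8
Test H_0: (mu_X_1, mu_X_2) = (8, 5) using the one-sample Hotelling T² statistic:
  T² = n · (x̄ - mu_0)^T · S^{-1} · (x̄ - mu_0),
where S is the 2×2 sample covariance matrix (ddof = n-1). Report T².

Step 1 — sample mean vector:
  mean(X_1) = (8 + 2 + 3 + 6 + 9 + 7) / 6 = 35/6 = 5.8333
  mean(X_2) = (5 + 1 + 5 + 3 + 1 + 8) / 6 = 23/6 = 3.8333
  x̄ = (5.8333, 3.8333),  deviation x̄ - mu_0 = (5.8333, 3.8333) - (8, 5) = (-2.1667, -1.1667).

Step 2 — sample covariance matrix, S[i,j] = (1/(n-1)) · Σ_k (x_{k,i} - mean_i) · (x_{k,j} - mean_j), divisor n-1 = 5:
  S[X_1,X_1] = ((2.1667)·(2.1667) + (-3.8333)·(-3.8333) + (-2.8333)·(-2.8333) + (0.1667)·(0.1667) + (3.1667)·(3.1667) + (1.1667)·(1.1667)) / 5 = 38.8333/5 = 7.7667
  S[X_1,X_2] = ((2.1667)·(1.1667) + (-3.8333)·(-2.8333) + (-2.8333)·(1.1667) + (0.1667)·(-0.8333) + (3.1667)·(-2.8333) + (1.1667)·(4.1667)) / 5 = 5.8333/5 = 1.1667
  S[X_2,X_2] = ((1.1667)·(1.1667) + (-2.8333)·(-2.8333) + (1.1667)·(1.1667) + (-0.8333)·(-0.8333) + (-2.8333)·(-2.8333) + (4.1667)·(4.1667)) / 5 = 36.8333/5 = 7.3667
  S = [[7.7667, 1.1667],
 [1.1667, 7.3667]].

Step 3 — invert S. det(S) = 7.7667·7.3667 - (1.1667)² = 55.8533.
  S^{-1} = (1/det) · [[d, -b], [-b, a]] = [[0.1319, -0.0209],
 [-0.0209, 0.1391]].

Step 4 — quadratic form (x̄ - mu_0)^T · S^{-1} · (x̄ - mu_0):
  S^{-1} · (x̄ - mu_0) = (-0.2614, -0.117),
  (x̄ - mu_0)^T · [...] = (-2.1667)·(-0.2614) + (-1.1667)·(-0.117) = 0.7028.

Step 5 — scale by n: T² = 6 · 0.7028 = 4.217.

T² ≈ 4.217


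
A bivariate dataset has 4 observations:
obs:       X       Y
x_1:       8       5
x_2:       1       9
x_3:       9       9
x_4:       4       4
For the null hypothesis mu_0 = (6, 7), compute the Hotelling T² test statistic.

Step 1 — sample mean vector:
  mean(X) = (8 + 1 + 9 + 4) / 4 = 22/4 = 5.5
  mean(Y) = (5 + 9 + 9 + 4) / 4 = 27/4 = 6.75
  x̄ = (5.5, 6.75),  deviation x̄ - mu_0 = (5.5, 6.75) - (6, 7) = (-0.5, -0.25).

Step 2 — sample covariance matrix, S[i,j] = (1/(n-1)) · Σ_k (x_{k,i} - mean_i) · (x_{k,j} - mean_j), divisor n-1 = 3:
  S[X,X] = ((2.5)·(2.5) + (-4.5)·(-4.5) + (3.5)·(3.5) + (-1.5)·(-1.5)) / 3 = 41/3 = 13.6667
  S[X,Y] = ((2.5)·(-1.75) + (-4.5)·(2.25) + (3.5)·(2.25) + (-1.5)·(-2.75)) / 3 = -2.5/3 = -0.8333
  S[Y,Y] = ((-1.75)·(-1.75) + (2.25)·(2.25) + (2.25)·(2.25) + (-2.75)·(-2.75)) / 3 = 20.75/3 = 6.9167
  S = [[13.6667, -0.8333],
 [-0.8333, 6.9167]].

Step 3 — invert S. det(S) = 13.6667·6.9167 - (-0.8333)² = 93.8333.
  S^{-1} = (1/det) · [[d, -b], [-b, a]] = [[0.0737, 0.0089],
 [0.0089, 0.1456]].

Step 4 — quadratic form (x̄ - mu_0)^T · S^{-1} · (x̄ - mu_0):
  S^{-1} · (x̄ - mu_0) = (-0.0391, -0.0409),
  (x̄ - mu_0)^T · [...] = (-0.5)·(-0.0391) + (-0.25)·(-0.0409) = 0.0298.

Step 5 — scale by n: T² = 4 · 0.0298 = 0.119.

T² ≈ 0.119


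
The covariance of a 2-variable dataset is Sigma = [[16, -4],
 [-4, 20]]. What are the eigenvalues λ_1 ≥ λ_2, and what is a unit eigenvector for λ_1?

Step 1 — characteristic polynomial of 2×2 Sigma:
  det(Sigma - λI) = λ² - trace · λ + det = 0.
  trace = 16 + 20 = 36, det = 16·20 - (-4)² = 304.
Step 2 — discriminant:
  Δ = trace² - 4·det = 1296 - 1216 = 80.
Step 3 — eigenvalues:
  λ = (trace ± √Δ)/2 = (36 ± 8.9443)/2,
  λ_1 = 22.4721,  λ_2 = 13.5279.

Step 4 — unit eigenvector for λ_1: solve (Sigma - λ_1 I)v = 0. First row:
  (16 - 22.4721)·v_x + (-4)·v_y = 0, i.e. (-6.4721)·v_x + (-4)·v_y = 0,
  so v ∝ (b, λ_1 - a) = (-4, 6.4721); multiply by -1 so the first entry is positive: u = (4, -6.4721).
  ||u|| = √((4)² + (-6.4721)²) = √(57.8885) ≈ 7.6085,
  v_1 = u/||u|| ≈ (0.5257, -0.8507) (||v_1|| = 1).

λ_1 = 22.4721,  λ_2 = 13.5279;  v_1 ≈ (0.5257, -0.8507)


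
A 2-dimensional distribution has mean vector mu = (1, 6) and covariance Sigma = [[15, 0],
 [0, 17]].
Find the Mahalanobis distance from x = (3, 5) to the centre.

Step 1 — centre the observation: (x - mu) = (2, -1).

Step 2 — invert Sigma. det(Sigma) = 15·17 - (0)² = 255.
  Sigma^{-1} = (1/det) · [[d, -b], [-b, a]] = [[0.0667, 0],
 [0, 0.0588]].

Step 3 — form the quadratic (x - mu)^T · Sigma^{-1} · (x - mu):
  Sigma^{-1} · (x - mu) = (0.1333, -0.0588).
  (x - mu)^T · [Sigma^{-1} · (x - mu)] = (2)·(0.1333) + (-1)·(-0.0588) = 0.3255.

Step 4 — take square root: d = √(0.3255) ≈ 0.5705.

d(x, mu) = √(0.3255) ≈ 0.5705


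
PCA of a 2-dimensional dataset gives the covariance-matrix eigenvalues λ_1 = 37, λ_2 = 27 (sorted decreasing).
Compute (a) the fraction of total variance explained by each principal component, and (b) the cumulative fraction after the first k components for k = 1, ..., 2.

Step 1 — total variance = trace(Sigma) = Σ λ_i = 37 + 27 = 64.

Step 2 — fraction explained by component i = λ_i / Σ λ:
  PC1: 37/64 = 0.5781
  PC2: 27/64 = 0.4219

Step 3 — cumulative fraction after k components = (λ_1 + ... + λ_k) / Σ λ:
  k = 1: 37/64 = 0.5781
  k = 2: (37 + 27)/64 = 64/64 = 1

Summary (fraction, with percent):

explained: PC1 0.5781 (57.81%), PC2 0.4219 (42.19%);  cumulative: 0.5781, 1


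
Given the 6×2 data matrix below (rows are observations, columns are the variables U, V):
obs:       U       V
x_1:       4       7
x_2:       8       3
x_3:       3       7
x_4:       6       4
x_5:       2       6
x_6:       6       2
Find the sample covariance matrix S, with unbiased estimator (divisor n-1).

Step 1 — column means:
  mean(U) = (4 + 8 + 3 + 6 + 2 + 6) / 6 = 29/6 = 4.8333
  mean(V) = (7 + 3 + 7 + 4 + 6 + 2) / 6 = 29/6 = 4.8333

Step 2 — sample covariance S[i,j] = (1/(n-1)) · Σ_k (x_{k,i} - mean_i) · (x_{k,j} - mean_j), with n-1 = 5.
  S[U,U] = ((-0.8333)·(-0.8333) + (3.1667)·(3.1667) + (-1.8333)·(-1.8333) + (1.1667)·(1.1667) + (-2.8333)·(-2.8333) + (1.1667)·(1.1667)) / 5 = 24.8333/5 = 4.9667
  S[U,V] = ((-0.8333)·(2.1667) + (3.1667)·(-1.8333) + (-1.8333)·(2.1667) + (1.1667)·(-0.8333) + (-2.8333)·(1.1667) + (1.1667)·(-2.8333)) / 5 = -19.1667/5 = -3.8333
  S[V,V] = ((2.1667)·(2.1667) + (-1.8333)·(-1.8333) + (2.1667)·(2.1667) + (-0.8333)·(-0.8333) + (1.1667)·(1.1667) + (-2.8333)·(-2.8333)) / 5 = 22.8333/5 = 4.5667

S is symmetric (S[j,i] = S[i,j]). Assembling:

S = [[4.9667, -3.8333],
 [-3.8333, 4.5667]]


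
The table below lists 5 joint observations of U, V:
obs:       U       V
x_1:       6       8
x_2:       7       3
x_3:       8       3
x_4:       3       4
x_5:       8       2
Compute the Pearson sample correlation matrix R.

Step 1 — column means:
  mean(U) = (6 + 7 + 8 + 3 + 8) / 5 = 32/5 = 6.4
  mean(V) = (8 + 3 + 3 + 4 + 2) / 5 = 20/5 = 4

Step 2 — sample variances and covariances s[i,j] = (1/(n-1)) · Σ_k (x_{k,i} - mean_i) · (x_{k,j} - mean_j), with n-1 = 4:
  s[U,U] = ((-0.4)·(-0.4) + (0.6)·(0.6) + (1.6)·(1.6) + (-3.4)·(-3.4) + (1.6)·(1.6)) / 4 = 17.2/4 = 4.3
  s[U,V] = ((-0.4)·(4) + (0.6)·(-1) + (1.6)·(-1) + (-3.4)·(0) + (1.6)·(-2)) / 4 = -7/4 = -1.75
  s[V,V] = ((4)·(4) + (-1)·(-1) + (-1)·(-1) + (0)·(0) + (-2)·(-2)) / 4 = 22/4 = 5.5
  Sample standard deviations s_i = √(s[i,i]):
  s(U) = √(4.3) = 2.0736
  s(V) = √(5.5) = 2.3452

Step 3 — r_{ij} = s_{ij} / (s_i · s_j):
  r[U,U] = 1 (diagonal).
  r[U,V] = -1.75 / (2.0736 · 2.3452) = -1.75 / 4.8631 = -0.3599
  r[V,V] = 1 (diagonal).

R is symmetric with unit diagonal. Assembling:

R = [[1, -0.3599],
 [-0.3599, 1]]


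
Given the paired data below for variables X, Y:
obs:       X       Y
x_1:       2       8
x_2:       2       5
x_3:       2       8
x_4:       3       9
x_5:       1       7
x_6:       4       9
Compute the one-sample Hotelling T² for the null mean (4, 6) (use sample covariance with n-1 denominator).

Step 1 — sample mean vector:
  mean(X) = (2 + 2 + 2 + 3 + 1 + 4) / 6 = 14/6 = 2.3333
  mean(Y) = (8 + 5 + 8 + 9 + 7 + 9) / 6 = 46/6 = 7.6667
  x̄ = (2.3333, 7.6667),  deviation x̄ - mu_0 = (2.3333, 7.6667) - (4, 6) = (-1.6667, 1.6667).

Step 2 — sample covariance matrix, S[i,j] = (1/(n-1)) · Σ_k (x_{k,i} - mean_i) · (x_{k,j} - mean_j), divisor n-1 = 5:
  S[X,X] = ((-0.3333)·(-0.3333) + (-0.3333)·(-0.3333) + (-0.3333)·(-0.3333) + (0.6667)·(0.6667) + (-1.3333)·(-1.3333) + (1.6667)·(1.6667)) / 5 = 5.3333/5 = 1.0667
  S[X,Y] = ((-0.3333)·(0.3333) + (-0.3333)·(-2.6667) + (-0.3333)·(0.3333) + (0.6667)·(1.3333) + (-1.3333)·(-0.6667) + (1.6667)·(1.3333)) / 5 = 4.6667/5 = 0.9333
  S[Y,Y] = ((0.3333)·(0.3333) + (-2.6667)·(-2.6667) + (0.3333)·(0.3333) + (1.3333)·(1.3333) + (-0.6667)·(-0.6667) + (1.3333)·(1.3333)) / 5 = 11.3333/5 = 2.2667
  S = [[1.0667, 0.9333],
 [0.9333, 2.2667]].

Step 3 — invert S. det(S) = 1.0667·2.2667 - (0.9333)² = 1.5467.
  S^{-1} = (1/det) · [[d, -b], [-b, a]] = [[1.4655, -0.6034],
 [-0.6034, 0.6897]].

Step 4 — quadratic form (x̄ - mu_0)^T · S^{-1} · (x̄ - mu_0):
  S^{-1} · (x̄ - mu_0) = (-3.4483, 2.1552),
  (x̄ - mu_0)^T · [...] = (-1.6667)·(-3.4483) + (1.6667)·(2.1552) = 9.3391.

Step 5 — scale by n: T² = 6 · 9.3391 = 56.0345.

T² ≈ 56.0345


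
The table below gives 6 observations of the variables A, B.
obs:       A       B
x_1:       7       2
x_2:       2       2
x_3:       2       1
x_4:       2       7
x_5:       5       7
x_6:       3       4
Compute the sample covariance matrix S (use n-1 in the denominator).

Step 1 — column means:
  mean(A) = (7 + 2 + 2 + 2 + 5 + 3) / 6 = 21/6 = 3.5
  mean(B) = (2 + 2 + 1 + 7 + 7 + 4) / 6 = 23/6 = 3.8333

Step 2 — sample covariance S[i,j] = (1/(n-1)) · Σ_k (x_{k,i} - mean_i) · (x_{k,j} - mean_j), with n-1 = 5.
  S[A,A] = ((3.5)·(3.5) + (-1.5)·(-1.5) + (-1.5)·(-1.5) + (-1.5)·(-1.5) + (1.5)·(1.5) + (-0.5)·(-0.5)) / 5 = 21.5/5 = 4.3
  S[A,B] = ((3.5)·(-1.8333) + (-1.5)·(-1.8333) + (-1.5)·(-2.8333) + (-1.5)·(3.1667) + (1.5)·(3.1667) + (-0.5)·(0.1667)) / 5 = 0.5/5 = 0.1
  S[B,B] = ((-1.8333)·(-1.8333) + (-1.8333)·(-1.8333) + (-2.8333)·(-2.8333) + (3.1667)·(3.1667) + (3.1667)·(3.1667) + (0.1667)·(0.1667)) / 5 = 34.8333/5 = 6.9667

S is symmetric (S[j,i] = S[i,j]). Assembling:

S = [[4.3, 0.1],
 [0.1, 6.9667]]


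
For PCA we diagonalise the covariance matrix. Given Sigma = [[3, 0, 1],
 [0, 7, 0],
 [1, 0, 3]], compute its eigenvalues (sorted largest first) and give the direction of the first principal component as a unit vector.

Step 1 — characteristic polynomial p(λ) = det(λI - Sigma) = λ³ - tr·λ² + c_1·λ - det, where tr = trace, c_1 = sum of the principal 2×2 minors, det = det(Sigma):
  tr = 3 + 7 + 3 = 13,
  c_1 = (3·7 - (0)²) + (3·3 - (1)²) + (7·3 - (0)²) = 21 + 8 + 21 = 50,
  det = 3·(7·3 - (0)²) - (0)·((0)·3 - (0)·(1)) + (1)·((0)·(0) - 7·(1)) = 3·(21) - (0)·(0) + (1)·(-7) = 56.
  So p(λ) = λ³ - 13λ² + 50λ - 56.
Step 2 — look for an integer root (rational root theorem: any rational root is an integer divisor of 56). Testing λ = 2:
  p(2) = 8 - 52 + 100 - 56 = 0  ✓
  Dividing out (λ - 2): p(λ) = (λ - 2)(λ² - 11λ + 28).
Step 3 — remaining eigenvalues from the quadratic λ² - 11λ + 28 = 0:
  Δ = 11² - 4·28 = 121 - 112 = 9,  λ = (11 ± √9)/2 = (11 ± 3)/2 = 7 or 4.
  Sorted: λ_1 = 7,  λ_2 = 4,  λ_3 = 2  (check: sum = 13 = tr ✓).

Step 4 — unit eigenvector for λ_1 = 7: v spans the null space of (Sigma - λ_1 I), whose rows are
  r_1 = (-4, 0, 1),  r_2 = (0, 0, 0),  r_3 = (1, 0, -4).
  v is orthogonal to every row, so take v ∝ r_1 × r_3 = ((0)·(-4) - (1)·(0), (1)·(1) - (-4)·(-4), (-4)·(0) - (0)·(1)) = (0, -15, 0).
  Rescale (divide by 15; multiply by -1 so the first nonzero entry is positive): u = (0, 1, 0).
  ||u|| = √((0)² + (1)² + (0)²) = √(1) = 1,  v_1 = u/||u|| ≈ (0, 1, 0) (||v_1|| = 1).

λ_1 = 7,  λ_2 = 4,  λ_3 = 2;  v_1 ≈ (0, 1, 0)


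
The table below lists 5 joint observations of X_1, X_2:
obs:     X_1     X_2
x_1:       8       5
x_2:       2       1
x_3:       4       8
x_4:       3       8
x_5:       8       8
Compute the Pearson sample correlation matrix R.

Step 1 — column means:
  mean(X_1) = (8 + 2 + 4 + 3 + 8) / 5 = 25/5 = 5
  mean(X_2) = (5 + 1 + 8 + 8 + 8) / 5 = 30/5 = 6

Step 2 — sample variances and covariances s[i,j] = (1/(n-1)) · Σ_k (x_{k,i} - mean_i) · (x_{k,j} - mean_j), with n-1 = 4:
  s[X_1,X_1] = ((3)·(3) + (-3)·(-3) + (-1)·(-1) + (-2)·(-2) + (3)·(3)) / 4 = 32/4 = 8
  s[X_1,X_2] = ((3)·(-1) + (-3)·(-5) + (-1)·(2) + (-2)·(2) + (3)·(2)) / 4 = 12/4 = 3
  s[X_2,X_2] = ((-1)·(-1) + (-5)·(-5) + (2)·(2) + (2)·(2) + (2)·(2)) / 4 = 38/4 = 9.5
  Sample standard deviations s_i = √(s[i,i]):
  s(X_1) = √(8) = 2.8284
  s(X_2) = √(9.5) = 3.0822

Step 3 — r_{ij} = s_{ij} / (s_i · s_j):
  r[X_1,X_1] = 1 (diagonal).
  r[X_1,X_2] = 3 / (2.8284 · 3.0822) = 3 / 8.7178 = 0.3441
  r[X_2,X_2] = 1 (diagonal).

R is symmetric with unit diagonal. Assembling:

R = [[1, 0.3441],
 [0.3441, 1]]


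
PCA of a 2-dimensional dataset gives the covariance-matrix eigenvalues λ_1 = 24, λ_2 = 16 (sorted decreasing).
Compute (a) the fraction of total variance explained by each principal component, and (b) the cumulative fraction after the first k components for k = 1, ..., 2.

Step 1 — total variance = trace(Sigma) = Σ λ_i = 24 + 16 = 40.

Step 2 — fraction explained by component i = λ_i / Σ λ:
  PC1: 24/40 = 0.6
  PC2: 16/40 = 0.4

Step 3 — cumulative fraction after k components = (λ_1 + ... + λ_k) / Σ λ:
  k = 1: 24/40 = 0.6
  k = 2: (24 + 16)/40 = 40/40 = 1

Summary (fraction, with percent):

explained: PC1 0.6 (60%), PC2 0.4 (40%);  cumulative: 0.6, 1


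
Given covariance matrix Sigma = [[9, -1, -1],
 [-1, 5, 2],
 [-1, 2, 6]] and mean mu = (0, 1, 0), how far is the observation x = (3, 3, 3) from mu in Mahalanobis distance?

Step 1 — centre the observation: (x - mu) = (3, 2, 3).

Step 2 — invert Sigma (cofactor / det for 3×3, or solve directly):
  Sigma^{-1} = [[0.1145, 0.0176, 0.0132],
 [0.0176, 0.2335, -0.0749],
 [0.0132, -0.0749, 0.1938]].

Step 3 — form the quadratic (x - mu)^T · Sigma^{-1} · (x - mu):
  Sigma^{-1} · (x - mu) = (0.4185, 0.2952, 0.4714).
  (x - mu)^T · [Sigma^{-1} · (x - mu)] = (3)·(0.4185) + (2)·(0.2952) + (3)·(0.4714) = 3.2599.

Step 4 — take square root: d = √(3.2599) ≈ 1.8055.

d(x, mu) = √(3.2599) ≈ 1.8055


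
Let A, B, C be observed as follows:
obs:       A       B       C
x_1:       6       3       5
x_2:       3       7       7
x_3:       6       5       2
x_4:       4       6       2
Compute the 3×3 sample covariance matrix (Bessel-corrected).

Step 1 — column means:
  mean(A) = (6 + 3 + 6 + 4) / 4 = 19/4 = 4.75
  mean(B) = (3 + 7 + 5 + 6) / 4 = 21/4 = 5.25
  mean(C) = (5 + 7 + 2 + 2) / 4 = 16/4 = 4

Step 2 — sample covariance S[i,j] = (1/(n-1)) · Σ_k (x_{k,i} - mean_i) · (x_{k,j} - mean_j), with n-1 = 3.
  S[A,A] = ((1.25)·(1.25) + (-1.75)·(-1.75) + (1.25)·(1.25) + (-0.75)·(-0.75)) / 3 = 6.75/3 = 2.25
  S[A,B] = ((1.25)·(-2.25) + (-1.75)·(1.75) + (1.25)·(-0.25) + (-0.75)·(0.75)) / 3 = -6.75/3 = -2.25
  S[A,C] = ((1.25)·(1) + (-1.75)·(3) + (1.25)·(-2) + (-0.75)·(-2)) / 3 = -5/3 = -1.6667
  S[B,B] = ((-2.25)·(-2.25) + (1.75)·(1.75) + (-0.25)·(-0.25) + (0.75)·(0.75)) / 3 = 8.75/3 = 2.9167
  S[B,C] = ((-2.25)·(1) + (1.75)·(3) + (-0.25)·(-2) + (0.75)·(-2)) / 3 = 2/3 = 0.6667
  S[C,C] = ((1)·(1) + (3)·(3) + (-2)·(-2) + (-2)·(-2)) / 3 = 18/3 = 6

S is symmetric (S[j,i] = S[i,j]). Assembling:

S = [[2.25, -2.25, -1.6667],
 [-2.25, 2.9167, 0.6667],
 [-1.6667, 0.6667, 6]]


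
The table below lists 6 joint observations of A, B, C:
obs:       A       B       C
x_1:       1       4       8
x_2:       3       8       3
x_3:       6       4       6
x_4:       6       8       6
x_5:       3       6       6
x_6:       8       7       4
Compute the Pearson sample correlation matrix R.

Step 1 — column means:
  mean(A) = (1 + 3 + 6 + 6 + 3 + 8) / 6 = 27/6 = 4.5
  mean(B) = (4 + 8 + 4 + 8 + 6 + 7) / 6 = 37/6 = 6.1667
  mean(C) = (8 + 3 + 6 + 6 + 6 + 4) / 6 = 33/6 = 5.5

Step 2 — sample variances and covariances s[i,j] = (1/(n-1)) · Σ_k (x_{k,i} - mean_i) · (x_{k,j} - mean_j), with n-1 = 5:
  s[A,A] = ((-3.5)·(-3.5) + (-1.5)·(-1.5) + (1.5)·(1.5) + (1.5)·(1.5) + (-1.5)·(-1.5) + (3.5)·(3.5)) / 5 = 33.5/5 = 6.7
  s[A,B] = ((-3.5)·(-2.1667) + (-1.5)·(1.8333) + (1.5)·(-2.1667) + (1.5)·(1.8333) + (-1.5)·(-0.1667) + (3.5)·(0.8333)) / 5 = 7.5/5 = 1.5
  s[A,C] = ((-3.5)·(2.5) + (-1.5)·(-2.5) + (1.5)·(0.5) + (1.5)·(0.5) + (-1.5)·(0.5) + (3.5)·(-1.5)) / 5 = -9.5/5 = -1.9
  s[B,B] = ((-2.1667)·(-2.1667) + (1.8333)·(1.8333) + (-2.1667)·(-2.1667) + (1.8333)·(1.8333) + (-0.1667)·(-0.1667) + (0.8333)·(0.8333)) / 5 = 16.8333/5 = 3.3667
  s[B,C] = ((-2.1667)·(2.5) + (1.8333)·(-2.5) + (-2.1667)·(0.5) + (1.8333)·(0.5) + (-0.1667)·(0.5) + (0.8333)·(-1.5)) / 5 = -11.5/5 = -2.3
  s[C,C] = ((2.5)·(2.5) + (-2.5)·(-2.5) + (0.5)·(0.5) + (0.5)·(0.5) + (0.5)·(0.5) + (-1.5)·(-1.5)) / 5 = 15.5/5 = 3.1
  Sample standard deviations s_i = √(s[i,i]):
  s(A) = √(6.7) = 2.5884
  s(B) = √(3.3667) = 1.8348
  s(C) = √(3.1) = 1.7607

Step 3 — r_{ij} = s_{ij} / (s_i · s_j):
  r[A,A] = 1 (diagonal).
  r[A,B] = 1.5 / (2.5884 · 1.8348) = 1.5 / 4.7494 = 0.3158
  r[A,C] = -1.9 / (2.5884 · 1.7607) = -1.9 / 4.5574 = -0.4169
  r[B,B] = 1 (diagonal).
  r[B,C] = -2.3 / (1.8348 · 1.7607) = -2.3 / 3.2306 = -0.7119
  r[C,C] = 1 (diagonal).

R is symmetric with unit diagonal. Assembling:

R = [[1, 0.3158, -0.4169],
 [0.3158, 1, -0.7119],
 [-0.4169, -0.7119, 1]]


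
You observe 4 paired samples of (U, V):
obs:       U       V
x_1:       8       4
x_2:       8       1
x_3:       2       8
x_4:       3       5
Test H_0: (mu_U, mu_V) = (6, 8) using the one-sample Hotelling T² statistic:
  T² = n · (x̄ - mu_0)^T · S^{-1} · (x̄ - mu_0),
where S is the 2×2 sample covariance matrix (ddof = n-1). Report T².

Step 1 — sample mean vector:
  mean(U) = (8 + 8 + 2 + 3) / 4 = 21/4 = 5.25
  mean(V) = (4 + 1 + 8 + 5) / 4 = 18/4 = 4.5
  x̄ = (5.25, 4.5),  deviation x̄ - mu_0 = (5.25, 4.5) - (6, 8) = (-0.75, -3.5).

Step 2 — sample covariance matrix, S[i,j] = (1/(n-1)) · Σ_k (x_{k,i} - mean_i) · (x_{k,j} - mean_j), divisor n-1 = 3:
  S[U,U] = ((2.75)·(2.75) + (2.75)·(2.75) + (-3.25)·(-3.25) + (-2.25)·(-2.25)) / 3 = 30.75/3 = 10.25
  S[U,V] = ((2.75)·(-0.5) + (2.75)·(-3.5) + (-3.25)·(3.5) + (-2.25)·(0.5)) / 3 = -23.5/3 = -7.8333
  S[V,V] = ((-0.5)·(-0.5) + (-3.5)·(-3.5) + (3.5)·(3.5) + (0.5)·(0.5)) / 3 = 25/3 = 8.3333
  S = [[10.25, -7.8333],
 [-7.8333, 8.3333]].

Step 3 — invert S. det(S) = 10.25·8.3333 - (-7.8333)² = 24.0556.
  S^{-1} = (1/det) · [[d, -b], [-b, a]] = [[0.3464, 0.3256],
 [0.3256, 0.4261]].

Step 4 — quadratic form (x̄ - mu_0)^T · S^{-1} · (x̄ - mu_0):
  S^{-1} · (x̄ - mu_0) = (-1.3995, -1.7356),
  (x̄ - mu_0)^T · [...] = (-0.75)·(-1.3995) + (-3.5)·(-1.7356) = 7.1241.

Step 5 — scale by n: T² = 4 · 7.1241 = 28.4965.

T² ≈ 28.4965


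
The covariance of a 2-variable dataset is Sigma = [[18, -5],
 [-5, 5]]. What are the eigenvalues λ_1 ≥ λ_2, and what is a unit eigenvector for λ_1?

Step 1 — characteristic polynomial of 2×2 Sigma:
  det(Sigma - λI) = λ² - trace · λ + det = 0.
  trace = 18 + 5 = 23, det = 18·5 - (-5)² = 65.
Step 2 — discriminant:
  Δ = trace² - 4·det = 529 - 260 = 269.
Step 3 — eigenvalues:
  λ = (trace ± √Δ)/2 = (23 ± 16.4012)/2,
  λ_1 = 19.7006,  λ_2 = 3.2994.

Step 4 — unit eigenvector for λ_1: solve (Sigma - λ_1 I)v = 0. First row:
  (18 - 19.7006)·v_x + (-5)·v_y = 0, i.e. (-1.7006)·v_x + (-5)·v_y = 0,
  so v ∝ (b, λ_1 - a) = (-5, 1.7006); multiply by -1 so the first entry is positive: u = (5, -1.7006).
  ||u|| = √((5)² + (-1.7006)²) = √(27.8921) ≈ 5.2813,
  v_1 = u/||u|| ≈ (0.9467, -0.322) (||v_1|| = 1).

λ_1 = 19.7006,  λ_2 = 3.2994;  v_1 ≈ (0.9467, -0.322)


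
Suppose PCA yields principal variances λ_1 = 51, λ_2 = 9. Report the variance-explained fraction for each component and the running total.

Step 1 — total variance = trace(Sigma) = Σ λ_i = 51 + 9 = 60.

Step 2 — fraction explained by component i = λ_i / Σ λ:
  PC1: 51/60 = 0.85
  PC2: 9/60 = 0.15

Step 3 — cumulative fraction after k components = (λ_1 + ... + λ_k) / Σ λ:
  k = 1: 51/60 = 0.85
  k = 2: (51 + 9)/60 = 60/60 = 1

Summary (fraction, with percent):

explained: PC1 0.85 (85%), PC2 0.15 (15%);  cumulative: 0.85, 1


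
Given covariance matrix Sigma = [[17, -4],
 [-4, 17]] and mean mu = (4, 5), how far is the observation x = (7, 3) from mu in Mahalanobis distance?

Step 1 — centre the observation: (x - mu) = (3, -2).

Step 2 — invert Sigma. det(Sigma) = 17·17 - (-4)² = 273.
  Sigma^{-1} = (1/det) · [[d, -b], [-b, a]] = [[0.0623, 0.0147],
 [0.0147, 0.0623]].

Step 3 — form the quadratic (x - mu)^T · Sigma^{-1} · (x - mu):
  Sigma^{-1} · (x - mu) = (0.1575, -0.0806).
  (x - mu)^T · [Sigma^{-1} · (x - mu)] = (3)·(0.1575) + (-2)·(-0.0806) = 0.6337.

Step 4 — take square root: d = √(0.6337) ≈ 0.7961.

d(x, mu) = √(0.6337) ≈ 0.7961


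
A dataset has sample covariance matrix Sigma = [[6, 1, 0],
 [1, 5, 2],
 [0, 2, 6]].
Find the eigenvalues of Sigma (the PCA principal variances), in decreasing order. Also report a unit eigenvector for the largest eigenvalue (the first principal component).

Step 1 — characteristic polynomial p(λ) = det(λI - Sigma) = λ³ - tr·λ² + c_1·λ - det, where tr = trace, c_1 = sum of the principal 2×2 minors, det = det(Sigma):
  tr = 6 + 5 + 6 = 17,
  c_1 = (6·5 - (1)²) + (6·6 - (0)²) + (5·6 - (2)²) = 29 + 36 + 26 = 91,
  det = 6·(5·6 - (2)²) - (1)·((1)·6 - (2)·(0)) + (0)·((1)·(2) - 5·(0)) = 6·(26) - (1)·(6) + (0)·(2) = 150.
  So p(λ) = λ³ - 17λ² + 91λ - 150.
Step 2 — look for an integer root (rational root theorem: any rational root is an integer divisor of 150). Testing λ = 6:
  p(6) = 216 - 612 + 546 - 150 = 0  ✓
  Dividing out (λ - 6): p(λ) = (λ - 6)(λ² - 11λ + 25).
Step 3 — remaining eigenvalues from the quadratic λ² - 11λ + 25 = 0:
  Δ = 11² - 4·25 = 121 - 100 = 21,  λ = (11 ± √21)/2 = (11 ± 4.5826)/2 ≈ 7.7913 or 3.2087.
  Sorted: λ_1 = 7.7913,  λ_2 = 6,  λ_3 = 3.2087  (check: sum = 17 = tr ✓).

Step 4 — unit eigenvector for λ_1 ≈ 7.7913: v spans the null space of (Sigma - λ_1 I), whose rows are
  r_1 = (-1.7913, 1, 0),  r_2 = (1, -2.7913, 2),  r_3 = (0, 2, -1.7913).
  v is orthogonal to every row, so take v ∝ r_1 × r_2 = ((1)·(2) - (0)·(-2.7913), (0)·(1) - (-1.7913)·(2), (-1.7913)·(-2.7913) - (1)·(1)) ≈ (2, 3.5826, 4).
  Let u = (2, 3.5826, 4).
  ||u|| = √((2)² + (3.5826)² + (4)²) = √(32.8348) ≈ 5.7302,  v_1 = u/||u|| ≈ (0.349, 0.6252, 0.6981) (||v_1|| = 1).

λ_1 = 7.7913,  λ_2 = 6,  λ_3 = 3.2087;  v_1 ≈ (0.349, 0.6252, 0.6981)


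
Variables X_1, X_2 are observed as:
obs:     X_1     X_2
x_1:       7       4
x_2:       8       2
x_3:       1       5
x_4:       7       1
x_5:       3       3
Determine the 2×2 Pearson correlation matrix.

Step 1 — column means:
  mean(X_1) = (7 + 8 + 1 + 7 + 3) / 5 = 26/5 = 5.2
  mean(X_2) = (4 + 2 + 5 + 1 + 3) / 5 = 15/5 = 3

Step 2 — sample variances and covariances s[i,j] = (1/(n-1)) · Σ_k (x_{k,i} - mean_i) · (x_{k,j} - mean_j), with n-1 = 4:
  s[X_1,X_1] = ((1.8)·(1.8) + (2.8)·(2.8) + (-4.2)·(-4.2) + (1.8)·(1.8) + (-2.2)·(-2.2)) / 4 = 36.8/4 = 9.2
  s[X_1,X_2] = ((1.8)·(1) + (2.8)·(-1) + (-4.2)·(2) + (1.8)·(-2) + (-2.2)·(0)) / 4 = -13/4 = -3.25
  s[X_2,X_2] = ((1)·(1) + (-1)·(-1) + (2)·(2) + (-2)·(-2) + (0)·(0)) / 4 = 10/4 = 2.5
  Sample standard deviations s_i = √(s[i,i]):
  s(X_1) = √(9.2) = 3.0332
  s(X_2) = √(2.5) = 1.5811

Step 3 — r_{ij} = s_{ij} / (s_i · s_j):
  r[X_1,X_1] = 1 (diagonal).
  r[X_1,X_2] = -3.25 / (3.0332 · 1.5811) = -3.25 / 4.7958 = -0.6777
  r[X_2,X_2] = 1 (diagonal).

R is symmetric with unit diagonal. Assembling:

R = [[1, -0.6777],
 [-0.6777, 1]]


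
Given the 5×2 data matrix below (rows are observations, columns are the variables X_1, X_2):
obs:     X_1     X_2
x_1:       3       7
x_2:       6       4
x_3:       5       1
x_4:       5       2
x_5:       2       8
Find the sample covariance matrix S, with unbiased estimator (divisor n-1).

Step 1 — column means:
  mean(X_1) = (3 + 6 + 5 + 5 + 2) / 5 = 21/5 = 4.2
  mean(X_2) = (7 + 4 + 1 + 2 + 8) / 5 = 22/5 = 4.4

Step 2 — sample covariance S[i,j] = (1/(n-1)) · Σ_k (x_{k,i} - mean_i) · (x_{k,j} - mean_j), with n-1 = 4.
  S[X_1,X_1] = ((-1.2)·(-1.2) + (1.8)·(1.8) + (0.8)·(0.8) + (0.8)·(0.8) + (-2.2)·(-2.2)) / 4 = 10.8/4 = 2.7
  S[X_1,X_2] = ((-1.2)·(2.6) + (1.8)·(-0.4) + (0.8)·(-3.4) + (0.8)·(-2.4) + (-2.2)·(3.6)) / 4 = -16.4/4 = -4.1
  S[X_2,X_2] = ((2.6)·(2.6) + (-0.4)·(-0.4) + (-3.4)·(-3.4) + (-2.4)·(-2.4) + (3.6)·(3.6)) / 4 = 37.2/4 = 9.3

S is symmetric (S[j,i] = S[i,j]). Assembling:

S = [[2.7, -4.1],
 [-4.1, 9.3]]


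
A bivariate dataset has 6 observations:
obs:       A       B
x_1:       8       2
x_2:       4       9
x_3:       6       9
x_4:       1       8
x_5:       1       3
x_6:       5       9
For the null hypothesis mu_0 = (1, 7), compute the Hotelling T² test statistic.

Step 1 — sample mean vector:
  mean(A) = (8 + 4 + 6 + 1 + 1 + 5) / 6 = 25/6 = 4.1667
  mean(B) = (2 + 9 + 9 + 8 + 3 + 9) / 6 = 40/6 = 6.6667
  x̄ = (4.1667, 6.6667),  deviation x̄ - mu_0 = (4.1667, 6.6667) - (1, 7) = (3.1667, -0.3333).

Step 2 — sample covariance matrix, S[i,j] = (1/(n-1)) · Σ_k (x_{k,i} - mean_i) · (x_{k,j} - mean_j), divisor n-1 = 5:
  S[A,A] = ((3.8333)·(3.8333) + (-0.1667)·(-0.1667) + (1.8333)·(1.8333) + (-3.1667)·(-3.1667) + (-3.1667)·(-3.1667) + (0.8333)·(0.8333)) / 5 = 38.8333/5 = 7.7667
  S[A,B] = ((3.8333)·(-4.6667) + (-0.1667)·(2.3333) + (1.8333)·(2.3333) + (-3.1667)·(1.3333) + (-3.1667)·(-3.6667) + (0.8333)·(2.3333)) / 5 = -4.6667/5 = -0.9333
  S[B,B] = ((-4.6667)·(-4.6667) + (2.3333)·(2.3333) + (2.3333)·(2.3333) + (1.3333)·(1.3333) + (-3.6667)·(-3.6667) + (2.3333)·(2.3333)) / 5 = 53.3333/5 = 10.6667
  S = [[7.7667, -0.9333],
 [-0.9333, 10.6667]].

Step 3 — invert S. det(S) = 7.7667·10.6667 - (-0.9333)² = 81.9733.
  S^{-1} = (1/det) · [[d, -b], [-b, a]] = [[0.1301, 0.0114],
 [0.0114, 0.0947]].

Step 4 — quadratic form (x̄ - mu_0)^T · S^{-1} · (x̄ - mu_0):
  S^{-1} · (x̄ - mu_0) = (0.4083, 0.0045),
  (x̄ - mu_0)^T · [...] = (3.1667)·(0.4083) + (-0.3333)·(0.0045) = 1.2913.

Step 5 — scale by n: T² = 6 · 1.2913 = 7.748.

T² ≈ 7.748


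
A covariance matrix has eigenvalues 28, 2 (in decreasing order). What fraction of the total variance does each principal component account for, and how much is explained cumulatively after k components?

Step 1 — total variance = trace(Sigma) = Σ λ_i = 28 + 2 = 30.

Step 2 — fraction explained by component i = λ_i / Σ λ:
  PC1: 28/30 = 0.9333
  PC2: 2/30 = 0.0667

Step 3 — cumulative fraction after k components = (λ_1 + ... + λ_k) / Σ λ:
  k = 1: 28/30 = 0.9333
  k = 2: (28 + 2)/30 = 30/30 = 1

Summary (fraction, with percent):

explained: PC1 0.9333 (93.33%), PC2 0.0667 (6.67%);  cumulative: 0.9333, 1


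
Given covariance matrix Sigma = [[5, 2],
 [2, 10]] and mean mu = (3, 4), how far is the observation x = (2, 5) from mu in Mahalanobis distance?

Step 1 — centre the observation: (x - mu) = (-1, 1).

Step 2 — invert Sigma. det(Sigma) = 5·10 - (2)² = 46.
  Sigma^{-1} = (1/det) · [[d, -b], [-b, a]] = [[0.2174, -0.0435],
 [-0.0435, 0.1087]].

Step 3 — form the quadratic (x - mu)^T · Sigma^{-1} · (x - mu):
  Sigma^{-1} · (x - mu) = (-0.2609, 0.1522).
  (x - mu)^T · [Sigma^{-1} · (x - mu)] = (-1)·(-0.2609) + (1)·(0.1522) = 0.413.

Step 4 — take square root: d = √(0.413) ≈ 0.6427.

d(x, mu) = √(0.413) ≈ 0.6427


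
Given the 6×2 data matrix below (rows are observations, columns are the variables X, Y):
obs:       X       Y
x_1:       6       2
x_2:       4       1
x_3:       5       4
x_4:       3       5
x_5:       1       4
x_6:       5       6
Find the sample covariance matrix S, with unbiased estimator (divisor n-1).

Step 1 — column means:
  mean(X) = (6 + 4 + 5 + 3 + 1 + 5) / 6 = 24/6 = 4
  mean(Y) = (2 + 1 + 4 + 5 + 4 + 6) / 6 = 22/6 = 3.6667

Step 2 — sample covariance S[i,j] = (1/(n-1)) · Σ_k (x_{k,i} - mean_i) · (x_{k,j} - mean_j), with n-1 = 5.
  S[X,X] = ((2)·(2) + (0)·(0) + (1)·(1) + (-1)·(-1) + (-3)·(-3) + (1)·(1)) / 5 = 16/5 = 3.2
  S[X,Y] = ((2)·(-1.6667) + (0)·(-2.6667) + (1)·(0.3333) + (-1)·(1.3333) + (-3)·(0.3333) + (1)·(2.3333)) / 5 = -3/5 = -0.6
  S[Y,Y] = ((-1.6667)·(-1.6667) + (-2.6667)·(-2.6667) + (0.3333)·(0.3333) + (1.3333)·(1.3333) + (0.3333)·(0.3333) + (2.3333)·(2.3333)) / 5 = 17.3333/5 = 3.4667

S is symmetric (S[j,i] = S[i,j]). Assembling:

S = [[3.2, -0.6],
 [-0.6, 3.4667]]


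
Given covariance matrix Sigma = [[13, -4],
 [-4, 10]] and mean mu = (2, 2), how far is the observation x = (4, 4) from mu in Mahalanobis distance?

Step 1 — centre the observation: (x - mu) = (2, 2).

Step 2 — invert Sigma. det(Sigma) = 13·10 - (-4)² = 114.
  Sigma^{-1} = (1/det) · [[d, -b], [-b, a]] = [[0.0877, 0.0351],
 [0.0351, 0.114]].

Step 3 — form the quadratic (x - mu)^T · Sigma^{-1} · (x - mu):
  Sigma^{-1} · (x - mu) = (0.2456, 0.2982).
  (x - mu)^T · [Sigma^{-1} · (x - mu)] = (2)·(0.2456) + (2)·(0.2982) = 1.0877.

Step 4 — take square root: d = √(1.0877) ≈ 1.0429.

d(x, mu) = √(1.0877) ≈ 1.0429


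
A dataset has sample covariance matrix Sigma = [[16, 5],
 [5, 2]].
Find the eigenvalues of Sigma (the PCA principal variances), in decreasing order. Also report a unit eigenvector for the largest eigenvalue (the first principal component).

Step 1 — characteristic polynomial of 2×2 Sigma:
  det(Sigma - λI) = λ² - trace · λ + det = 0.
  trace = 16 + 2 = 18, det = 16·2 - (5)² = 7.
Step 2 — discriminant:
  Δ = trace² - 4·det = 324 - 28 = 296.
Step 3 — eigenvalues:
  λ = (trace ± √Δ)/2 = (18 ± 17.2047)/2,
  λ_1 = 17.6023,  λ_2 = 0.3977.

Step 4 — unit eigenvector for λ_1: solve (Sigma - λ_1 I)v = 0. First row:
  (16 - 17.6023)·v_x + (5)·v_y = 0, i.e. (-1.6023)·v_x + (5)·v_y = 0,
  so v ∝ (b, λ_1 - a) = (5, 1.6023) = u.
  ||u|| = √((5)² + (1.6023)²) = √(27.5674) ≈ 5.2505,
  v_1 = u/||u|| ≈ (0.9523, 0.3052) (||v_1|| = 1).

λ_1 = 17.6023,  λ_2 = 0.3977;  v_1 ≈ (0.9523, 0.3052)


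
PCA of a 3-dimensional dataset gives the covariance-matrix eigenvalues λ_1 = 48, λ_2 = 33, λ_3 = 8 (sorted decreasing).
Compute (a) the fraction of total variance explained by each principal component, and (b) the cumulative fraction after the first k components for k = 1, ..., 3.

Step 1 — total variance = trace(Sigma) = Σ λ_i = 48 + 33 + 8 = 89.

Step 2 — fraction explained by component i = λ_i / Σ λ:
  PC1: 48/89 = 0.5393
  PC2: 33/89 = 0.3708
  PC3: 8/89 = 0.0899

Step 3 — cumulative fraction after k components = (λ_1 + ... + λ_k) / Σ λ:
  k = 1: 48/89 = 0.5393
  k = 2: (48 + 33)/89 = 81/89 = 0.9101
  k = 3: (48 + 33 + 8)/89 = 89/89 = 1

Summary (fraction, with percent):

explained: PC1 0.5393 (53.93%), PC2 0.3708 (37.08%), PC3 0.0899 (8.99%);  cumulative: 0.5393, 0.9101, 1


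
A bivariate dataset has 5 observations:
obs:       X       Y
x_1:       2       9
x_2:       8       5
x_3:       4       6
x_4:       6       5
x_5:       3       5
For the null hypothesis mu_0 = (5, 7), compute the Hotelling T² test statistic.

Step 1 — sample mean vector:
  mean(X) = (2 + 8 + 4 + 6 + 3) / 5 = 23/5 = 4.6
  mean(Y) = (9 + 5 + 6 + 5 + 5) / 5 = 30/5 = 6
  x̄ = (4.6, 6),  deviation x̄ - mu_0 = (4.6, 6) - (5, 7) = (-0.4, -1).

Step 2 — sample covariance matrix, S[i,j] = (1/(n-1)) · Σ_k (x_{k,i} - mean_i) · (x_{k,j} - mean_j), divisor n-1 = 4:
  S[X,X] = ((-2.6)·(-2.6) + (3.4)·(3.4) + (-0.6)·(-0.6) + (1.4)·(1.4) + (-1.6)·(-1.6)) / 4 = 23.2/4 = 5.8
  S[X,Y] = ((-2.6)·(3) + (3.4)·(-1) + (-0.6)·(0) + (1.4)·(-1) + (-1.6)·(-1)) / 4 = -11/4 = -2.75
  S[Y,Y] = ((3)·(3) + (-1)·(-1) + (0)·(0) + (-1)·(-1) + (-1)·(-1)) / 4 = 12/4 = 3
  S = [[5.8, -2.75],
 [-2.75, 3]].

Step 3 — invert S. det(S) = 5.8·3 - (-2.75)² = 9.8375.
  S^{-1} = (1/det) · [[d, -b], [-b, a]] = [[0.305, 0.2795],
 [0.2795, 0.5896]].

Step 4 — quadratic form (x̄ - mu_0)^T · S^{-1} · (x̄ - mu_0):
  S^{-1} · (x̄ - mu_0) = (-0.4015, -0.7014),
  (x̄ - mu_0)^T · [...] = (-0.4)·(-0.4015) + (-1)·(-0.7014) = 0.862.

Step 5 — scale by n: T² = 5 · 0.862 = 4.31.

T² ≈ 4.31


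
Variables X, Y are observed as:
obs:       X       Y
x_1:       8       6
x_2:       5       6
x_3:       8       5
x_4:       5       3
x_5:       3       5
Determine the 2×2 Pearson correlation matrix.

Step 1 — column means:
  mean(X) = (8 + 5 + 8 + 5 + 3) / 5 = 29/5 = 5.8
  mean(Y) = (6 + 6 + 5 + 3 + 5) / 5 = 25/5 = 5

Step 2 — sample variances and covariances s[i,j] = (1/(n-1)) · Σ_k (x_{k,i} - mean_i) · (x_{k,j} - mean_j), with n-1 = 4:
  s[X,X] = ((2.2)·(2.2) + (-0.8)·(-0.8) + (2.2)·(2.2) + (-0.8)·(-0.8) + (-2.8)·(-2.8)) / 4 = 18.8/4 = 4.7
  s[X,Y] = ((2.2)·(1) + (-0.8)·(1) + (2.2)·(0) + (-0.8)·(-2) + (-2.8)·(0)) / 4 = 3/4 = 0.75
  s[Y,Y] = ((1)·(1) + (1)·(1) + (0)·(0) + (-2)·(-2) + (0)·(0)) / 4 = 6/4 = 1.5
  Sample standard deviations s_i = √(s[i,i]):
  s(X) = √(4.7) = 2.1679
  s(Y) = √(1.5) = 1.2247

Step 3 — r_{ij} = s_{ij} / (s_i · s_j):
  r[X,X] = 1 (diagonal).
  r[X,Y] = 0.75 / (2.1679 · 1.2247) = 0.75 / 2.6552 = 0.2825
  r[Y,Y] = 1 (diagonal).

R is symmetric with unit diagonal. Assembling:

R = [[1, 0.2825],
 [0.2825, 1]]


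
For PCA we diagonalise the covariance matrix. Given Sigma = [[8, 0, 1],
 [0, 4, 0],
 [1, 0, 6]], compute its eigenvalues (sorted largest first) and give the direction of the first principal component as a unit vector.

Step 1 — characteristic polynomial p(λ) = det(λI - Sigma) = λ³ - tr·λ² + c_1·λ - det, where tr = trace, c_1 = sum of the principal 2×2 minors, det = det(Sigma):
  tr = 8 + 4 + 6 = 18,
  c_1 = (8·4 - (0)²) + (8·6 - (1)²) + (4·6 - (0)²) = 32 + 47 + 24 = 103,
  det = 8·(4·6 - (0)²) - (0)·((0)·6 - (0)·(1)) + (1)·((0)·(0) - 4·(1)) = 8·(24) - (0)·(0) + (1)·(-4) = 188.
  So p(λ) = λ³ - 18λ² + 103λ - 188.
Step 2 — look for an integer root (rational root theorem: any rational root is an integer divisor of 188). Testing λ = 4:
  p(4) = 64 - 288 + 412 - 188 = 0  ✓
  Dividing out (λ - 4): p(λ) = (λ - 4)(λ² - 14λ + 47).
Step 3 — remaining eigenvalues from the quadratic λ² - 14λ + 47 = 0:
  Δ = 14² - 4·47 = 196 - 188 = 8,  λ = (14 ± √8)/2 = (14 ± 2.8284)/2 ≈ 8.4142 or 5.5858.
  Sorted: λ_1 = 8.4142,  λ_2 = 5.5858,  λ_3 = 4  (check: sum = 18 = tr ✓).

Step 4 — unit eigenvector for λ_1 ≈ 8.4142: v spans the null space of (Sigma - λ_1 I), whose rows are
  r_1 = (-0.4142, 0, 1),  r_2 = (0, -4.4142, 0),  r_3 = (1, 0, -2.4142).
  v is orthogonal to every row, so take v ∝ r_1 × r_2 = ((0)·(0) - (1)·(-4.4142), (1)·(0) - (-0.4142)·(0), (-0.4142)·(-4.4142) - (0)·(0)) ≈ (4.4142, 0, 1.8284).
  Let u = (4.4142, 0, 1.8284).
  ||u|| = √((4.4142)² + (0)² + (1.8284)²) = √(22.8284) ≈ 4.7779,  v_1 = u/||u|| ≈ (0.9239, 0, 0.3827) (||v_1|| = 1).

λ_1 = 8.4142,  λ_2 = 5.5858,  λ_3 = 4;  v_1 ≈ (0.9239, 0, 0.3827)
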